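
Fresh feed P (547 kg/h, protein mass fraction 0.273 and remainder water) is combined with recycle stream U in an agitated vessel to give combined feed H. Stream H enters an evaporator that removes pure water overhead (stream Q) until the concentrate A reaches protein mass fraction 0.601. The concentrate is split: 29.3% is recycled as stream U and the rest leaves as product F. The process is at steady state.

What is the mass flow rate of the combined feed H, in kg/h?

Overall protein balance (none leaves overhead): protein in fresh feed = protein in product, i.e. 547×0.273 = (1−0.293)·A·0.601.
A = 149.33/(0.601×0.707) = 351.44 kg/h.
Recycle U = 0.293×351.44 = 102.97 kg/h.
Combined feed H = 547 + 102.97 = 649.97 kg/h.

650 kg/h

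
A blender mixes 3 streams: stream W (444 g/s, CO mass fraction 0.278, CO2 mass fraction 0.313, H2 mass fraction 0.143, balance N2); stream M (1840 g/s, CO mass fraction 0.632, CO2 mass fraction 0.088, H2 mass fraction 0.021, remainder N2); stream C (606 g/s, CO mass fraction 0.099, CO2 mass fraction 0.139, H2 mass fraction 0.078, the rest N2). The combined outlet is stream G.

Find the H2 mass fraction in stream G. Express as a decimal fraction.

0.052

Total flow out = 444 + 1840 + 606 = 2890 g/s.
H2 in = 444×0.143 + 1840×0.021 + 606×0.078 = 149.4 g/s.
H2 mass fraction in G = 149.4/2890 = 0.052.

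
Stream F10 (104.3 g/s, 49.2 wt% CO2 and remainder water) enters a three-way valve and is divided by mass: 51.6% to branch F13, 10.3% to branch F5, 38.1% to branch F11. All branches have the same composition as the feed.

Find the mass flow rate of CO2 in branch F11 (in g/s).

Branch F11 total = 0.381×104.3 = 39.738 g/s.
CO2 in F11 = 0.492×39.738 = 19.551 g/s.

19.55 g/s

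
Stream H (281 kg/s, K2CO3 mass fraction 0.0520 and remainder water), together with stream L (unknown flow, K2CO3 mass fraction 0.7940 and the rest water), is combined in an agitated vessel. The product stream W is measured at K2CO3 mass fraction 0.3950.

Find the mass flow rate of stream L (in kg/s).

241.6 kg/s

Let L be the unknown flow. Total out = 281 + L.
K2CO3 balance: 14.612 + 0.794·L = 0.395·(281 + L)
(0.794 − 0.395)·L = 0.395×281 − 14.612 = 96.383
L = 96.383 / 0.399 = 241.56 kg/s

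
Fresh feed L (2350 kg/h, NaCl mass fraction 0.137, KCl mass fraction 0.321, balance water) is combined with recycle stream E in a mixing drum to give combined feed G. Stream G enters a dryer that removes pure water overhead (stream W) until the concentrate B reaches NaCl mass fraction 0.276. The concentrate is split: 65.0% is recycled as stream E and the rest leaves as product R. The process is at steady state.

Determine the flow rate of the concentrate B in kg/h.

3333 kg/h

Overall NaCl balance (none leaves overhead): NaCl in fresh feed = NaCl in product, i.e. 2350×0.137 = (1−0.650)·B·0.276.
B = 321.95/(0.276×0.350) = 3332.8 kg/h.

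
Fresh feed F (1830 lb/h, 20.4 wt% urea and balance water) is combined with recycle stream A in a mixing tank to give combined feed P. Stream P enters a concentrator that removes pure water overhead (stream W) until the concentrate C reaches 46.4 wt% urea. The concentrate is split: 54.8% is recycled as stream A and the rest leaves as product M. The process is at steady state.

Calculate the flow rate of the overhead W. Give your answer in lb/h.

Overall urea balance (none leaves overhead): urea in fresh feed = urea in product, i.e. 1830×0.204 = (1−0.548)·C·0.464.
C = 373.32/(0.464×0.452) = 1780 lb/h.
Recycle A = 0.548×1780 = 975.45 lb/h.
Combined feed P = 1830 + 975.45 = 2805.5 lb/h.
Overhead W = P − C = 2805.5 − 1780 = 1025.4 lb/h.

1025 lb/h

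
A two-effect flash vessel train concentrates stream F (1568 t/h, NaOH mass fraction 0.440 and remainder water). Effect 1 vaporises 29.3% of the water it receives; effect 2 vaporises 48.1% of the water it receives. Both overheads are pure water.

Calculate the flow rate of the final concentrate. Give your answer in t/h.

water in feed = 1568×0.560 = 878.08 t/h.
After stage 1: water left = (1−0.293)×878.08 = 620.8; stream total = 1310.7 t/h.
After stage 2: water left = (1−0.481)×620.8 = 322.2; final concentrate = 1012.1 t/h.

1012 t/h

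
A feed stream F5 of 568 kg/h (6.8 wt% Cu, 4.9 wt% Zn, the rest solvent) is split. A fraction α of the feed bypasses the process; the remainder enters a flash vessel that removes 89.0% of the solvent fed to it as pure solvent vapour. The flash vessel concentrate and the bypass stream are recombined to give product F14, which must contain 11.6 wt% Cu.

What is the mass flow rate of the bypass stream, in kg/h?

All 568×0.068 = 38.624 kg/h of Cu reaches F14, so F14 = 38.624/0.116 = 332.97 kg/h and vapour = 235.03 kg/h.
The evaporator receives (1−α)·568 of feed at 0.883 solvent and removes 0.890 of that solvent:
0.890×0.883×(1−α)×568 = 235.03
(1−α) = 235.03/446.37 = 0.5265;  α = 0.4735.
Bypass flow = 0.4735×568 = 268.92 kg/h.

268.9 kg/h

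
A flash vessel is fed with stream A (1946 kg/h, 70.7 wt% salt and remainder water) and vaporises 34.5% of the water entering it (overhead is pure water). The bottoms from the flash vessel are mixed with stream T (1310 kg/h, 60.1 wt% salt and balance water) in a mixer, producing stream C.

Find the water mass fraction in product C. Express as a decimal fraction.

Vapour removed = 0.345×0.293×1946 = 196.71 kg/h; concentrate = 1749.3 kg/h.
water reaching the mixer = 373.47 (from concentrate) + 1310×0.399 = 896.16 kg/h.
Product flow = 1749.3 + 1310 = 3059.3 kg/h; water fraction = 0.293.

0.293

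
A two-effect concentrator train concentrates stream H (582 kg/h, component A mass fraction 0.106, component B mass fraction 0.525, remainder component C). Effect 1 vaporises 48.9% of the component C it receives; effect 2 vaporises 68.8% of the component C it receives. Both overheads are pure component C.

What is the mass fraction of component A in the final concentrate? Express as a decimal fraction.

0.154

component C in feed = 582×0.369 = 214.76 kg/h.
After stage 1: component C left = (1−0.489)×214.76 = 109.74; stream total = 476.98 kg/h.
After stage 2: component C left = (1−0.688)×109.74 = 34.239; final concentrate = 401.48 kg/h.
component A fraction = 61.692/401.48 = 0.154.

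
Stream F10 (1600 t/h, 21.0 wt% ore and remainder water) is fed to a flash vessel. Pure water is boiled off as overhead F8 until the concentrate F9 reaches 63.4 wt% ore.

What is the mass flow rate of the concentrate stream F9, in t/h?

530 t/h

ore is conserved: 1600×0.210 = 336 t/h all reports to the concentrate.
Concentrate = 336/(target fraction) = 529.97 t/h.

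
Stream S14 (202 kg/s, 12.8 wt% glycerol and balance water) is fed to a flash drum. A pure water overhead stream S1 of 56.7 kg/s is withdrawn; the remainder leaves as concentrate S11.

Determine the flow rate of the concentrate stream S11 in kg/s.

Concentrate = 202 − 56.7 = 145.3 kg/s.

145.3 kg/s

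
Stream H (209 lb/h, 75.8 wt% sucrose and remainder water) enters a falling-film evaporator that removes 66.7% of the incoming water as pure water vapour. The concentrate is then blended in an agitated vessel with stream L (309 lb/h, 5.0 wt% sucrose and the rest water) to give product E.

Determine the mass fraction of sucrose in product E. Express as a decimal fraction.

Vapour removed = 0.667×0.242×209 = 33.736 lb/h; concentrate = 175.26 lb/h.
sucrose reaching the mixer = 158.42 (from concentrate) + 309×0.050 = 173.87 lb/h.
Product flow = 175.26 + 309 = 484.26 lb/h; sucrose fraction = 0.359.

0.359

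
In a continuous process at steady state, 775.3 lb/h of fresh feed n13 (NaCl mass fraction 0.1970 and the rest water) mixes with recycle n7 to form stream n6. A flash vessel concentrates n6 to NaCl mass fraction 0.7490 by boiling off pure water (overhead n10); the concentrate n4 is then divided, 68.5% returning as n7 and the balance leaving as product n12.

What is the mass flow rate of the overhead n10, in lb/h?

Overall NaCl balance (none leaves overhead): NaCl in fresh feed = NaCl in product, i.e. 775.3×0.197 = (1−0.685)·n4·0.749.
n4 = 152.73/(0.749×0.315) = 647.36 lb/h.
Recycle n7 = 0.685×647.36 = 443.44 lb/h.
Combined feed n6 = 775.3 + 443.44 = 1218.7 lb/h.
Overhead n10 = n6 − n4 = 1218.7 − 647.36 = 571.38 lb/h.

571.4 lb/h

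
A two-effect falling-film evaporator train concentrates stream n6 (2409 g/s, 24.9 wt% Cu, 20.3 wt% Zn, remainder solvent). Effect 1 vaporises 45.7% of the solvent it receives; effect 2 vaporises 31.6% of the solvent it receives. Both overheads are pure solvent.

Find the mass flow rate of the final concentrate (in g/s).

solvent in feed = 2409×0.548 = 1320.1 g/s.
After stage 1: solvent left = (1−0.457)×1320.1 = 716.83; stream total = 1805.7 g/s.
After stage 2: solvent left = (1−0.316)×716.83 = 490.31; final concentrate = 1579.2 g/s.

1579 g/s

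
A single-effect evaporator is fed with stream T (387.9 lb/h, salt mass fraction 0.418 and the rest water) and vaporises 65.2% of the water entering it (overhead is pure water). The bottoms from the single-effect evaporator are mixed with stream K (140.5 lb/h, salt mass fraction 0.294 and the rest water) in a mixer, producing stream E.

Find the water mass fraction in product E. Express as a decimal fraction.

Vapour removed = 0.652×0.582×387.9 = 147.19 lb/h; concentrate = 240.71 lb/h.
water reaching the mixer = 78.564 (from concentrate) + 140.5×0.706 = 177.76 lb/h.
Product flow = 240.71 + 140.5 = 381.21 lb/h; water fraction = 0.466.

0.466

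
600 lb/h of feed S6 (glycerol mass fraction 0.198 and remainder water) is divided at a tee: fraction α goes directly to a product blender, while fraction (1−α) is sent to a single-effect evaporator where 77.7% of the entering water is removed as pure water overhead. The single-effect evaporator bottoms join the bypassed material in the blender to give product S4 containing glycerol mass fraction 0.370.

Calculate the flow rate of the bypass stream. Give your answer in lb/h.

All 600×0.198 = 118.8 lb/h of glycerol reaches S4, so S4 = 118.8/0.370 = 321.08 lb/h and vapour = 278.92 lb/h.
The evaporator receives (1−α)·600 of feed at 0.802 water and removes 0.777 of that water:
0.777×0.802×(1−α)×600 = 278.92
(1−α) = 278.92/373.89 = 0.7460;  α = 0.2540.
Bypass flow = 0.2540×600 = 152.41 lb/h.

152.4 lb/h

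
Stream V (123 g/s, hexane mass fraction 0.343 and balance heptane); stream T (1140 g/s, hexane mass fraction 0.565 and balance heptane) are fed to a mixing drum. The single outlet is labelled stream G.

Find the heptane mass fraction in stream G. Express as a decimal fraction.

0.457

Total flow out = 123 + 1140 = 1263 g/s.
heptane in = 123×0.657 + 1140×0.435 = 576.71 g/s.
heptane mass fraction in G = 576.71/1263 = 0.457.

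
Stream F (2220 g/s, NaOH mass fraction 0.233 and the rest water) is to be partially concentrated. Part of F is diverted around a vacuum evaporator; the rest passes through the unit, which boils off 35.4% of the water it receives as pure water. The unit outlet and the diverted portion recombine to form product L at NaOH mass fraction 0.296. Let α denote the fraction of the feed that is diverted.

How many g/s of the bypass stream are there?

All 2220×0.233 = 517.26 g/s of NaOH reaches L, so L = 517.26/0.296 = 1747.5 g/s and vapour = 472.5 g/s.
The evaporator receives (1−α)·2220 of feed at 0.767 water and removes 0.354 of that water:
0.354×0.767×(1−α)×2220 = 472.5
(1−α) = 472.5/602.77 = 0.7839;  α = 0.2161.
Bypass flow = 0.2161×2220 = 479.78 g/s.

479.8 g/s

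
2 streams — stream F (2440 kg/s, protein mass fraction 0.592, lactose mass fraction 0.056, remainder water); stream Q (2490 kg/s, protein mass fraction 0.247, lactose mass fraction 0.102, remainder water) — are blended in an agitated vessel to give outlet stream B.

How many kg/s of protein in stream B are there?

2060 kg/s

protein out = protein in = 2440×0.592 + 2490×0.247 = 2059.5 kg/s.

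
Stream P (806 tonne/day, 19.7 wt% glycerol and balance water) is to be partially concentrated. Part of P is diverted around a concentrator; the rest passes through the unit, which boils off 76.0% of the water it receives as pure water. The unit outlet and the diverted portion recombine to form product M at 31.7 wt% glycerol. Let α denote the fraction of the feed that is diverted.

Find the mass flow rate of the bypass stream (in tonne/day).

306 tonne/day

All 806×0.197 = 158.78 tonne/day of glycerol reaches M, so M = 158.78/0.317 = 500.89 tonne/day and vapour = 305.11 tonne/day.
The evaporator receives (1−α)·806 of feed at 0.803 water and removes 0.760 of that water:
0.760×0.803×(1−α)×806 = 305.11
(1−α) = 305.11/491.89 = 0.6203;  α = 0.3797.
Bypass flow = 0.3797×806 = 306.05 tonne/day.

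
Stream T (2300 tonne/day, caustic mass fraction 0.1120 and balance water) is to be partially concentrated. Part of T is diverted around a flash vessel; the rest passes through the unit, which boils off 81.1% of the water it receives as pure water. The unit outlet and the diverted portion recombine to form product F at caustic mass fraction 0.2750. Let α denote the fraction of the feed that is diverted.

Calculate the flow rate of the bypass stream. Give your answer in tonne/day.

All 2300×0.112 = 257.6 tonne/day of caustic reaches F, so F = 257.6/0.275 = 936.73 tonne/day and vapour = 1363.3 tonne/day.
The evaporator receives (1−α)·2300 of feed at 0.888 water and removes 0.811 of that water:
0.811×0.888×(1−α)×2300 = 1363.3
(1−α) = 1363.3/1656.4 = 0.8230;  α = 0.1770.
Bypass flow = 0.1770×2300 = 407.01 tonne/day.

407 tonne/day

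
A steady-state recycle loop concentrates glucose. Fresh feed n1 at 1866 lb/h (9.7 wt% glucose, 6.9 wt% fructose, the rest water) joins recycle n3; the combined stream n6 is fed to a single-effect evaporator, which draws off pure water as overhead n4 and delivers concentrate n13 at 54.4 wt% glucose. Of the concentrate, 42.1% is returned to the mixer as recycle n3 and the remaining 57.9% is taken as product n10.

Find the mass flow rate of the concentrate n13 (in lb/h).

574.7 lb/h

Overall glucose balance (none leaves overhead): glucose in fresh feed = glucose in product, i.e. 1866×0.097 = (1−0.421)·n13·0.544.
n13 = 181/(0.544×0.579) = 574.65 lb/h.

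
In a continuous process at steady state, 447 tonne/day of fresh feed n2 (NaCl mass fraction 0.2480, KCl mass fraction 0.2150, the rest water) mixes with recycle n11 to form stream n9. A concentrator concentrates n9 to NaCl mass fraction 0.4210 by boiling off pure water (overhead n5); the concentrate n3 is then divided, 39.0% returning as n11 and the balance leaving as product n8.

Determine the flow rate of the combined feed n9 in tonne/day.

Overall NaCl balance (none leaves overhead): NaCl in fresh feed = NaCl in product, i.e. 447×0.248 = (1−0.390)·n3·0.421.
n3 = 110.86/(0.421×0.610) = 431.67 tonne/day.
Recycle n11 = 0.390×431.67 = 168.35 tonne/day.
Combined feed n9 = 447 + 168.35 = 615.35 tonne/day.

615.3 tonne/day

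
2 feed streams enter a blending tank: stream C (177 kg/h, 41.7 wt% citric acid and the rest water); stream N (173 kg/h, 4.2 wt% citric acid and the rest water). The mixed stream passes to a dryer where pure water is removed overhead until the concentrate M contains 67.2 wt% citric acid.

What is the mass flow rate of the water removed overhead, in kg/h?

229.4 kg/h

citric acid entering = 177×0.417 + 173×0.042 = 81.075 kg/h.
All citric acid reports to M, so M = 81.075/0.672 = 120.65 kg/h.
Total feed = 350 kg/h; overhead = 350 − 120.65 = 229.35 kg/h.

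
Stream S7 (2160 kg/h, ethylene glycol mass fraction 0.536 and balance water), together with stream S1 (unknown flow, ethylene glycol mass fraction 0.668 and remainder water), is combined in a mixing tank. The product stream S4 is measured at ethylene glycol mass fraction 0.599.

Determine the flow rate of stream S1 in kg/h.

1972 kg/h

Let S1 be the unknown flow. Total out = 2160 + S1.
ethylene glycol balance: 1157.8 + 0.668·S1 = 0.599·(2160 + S1)
(0.668 − 0.599)·S1 = 0.599×2160 − 1157.8 = 136.08
S1 = 136.08 / 0.069 = 1972.2 kg/h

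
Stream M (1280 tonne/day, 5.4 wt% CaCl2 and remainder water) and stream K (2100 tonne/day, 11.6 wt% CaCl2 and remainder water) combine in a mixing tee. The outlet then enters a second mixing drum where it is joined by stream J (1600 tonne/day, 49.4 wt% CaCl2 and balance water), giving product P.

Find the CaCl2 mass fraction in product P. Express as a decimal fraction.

0.222

Overall, product flow = 4980 tonne/day.
CaCl2 in = 1280×0.054 + 2100×0.116 + 1600×0.494 = 1103.1 tonne/day.
CaCl2 fraction in P = 0.222.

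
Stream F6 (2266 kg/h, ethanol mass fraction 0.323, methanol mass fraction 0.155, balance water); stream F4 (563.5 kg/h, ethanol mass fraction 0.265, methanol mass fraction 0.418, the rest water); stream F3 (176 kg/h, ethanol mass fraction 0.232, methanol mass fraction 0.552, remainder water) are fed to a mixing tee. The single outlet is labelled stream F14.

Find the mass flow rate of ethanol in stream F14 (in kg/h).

922.1 kg/h

ethanol out = ethanol in = 2266×0.323 + 563.5×0.265 + 176×0.232 = 922.08 kg/h.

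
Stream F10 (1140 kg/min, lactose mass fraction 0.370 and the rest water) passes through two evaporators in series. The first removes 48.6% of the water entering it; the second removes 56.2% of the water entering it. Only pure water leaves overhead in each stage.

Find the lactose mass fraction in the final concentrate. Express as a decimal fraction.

water in feed = 1140×0.630 = 718.2 kg/min.
After stage 1: water left = (1−0.486)×718.2 = 369.15; stream total = 790.95 kg/min.
After stage 2: water left = (1−0.562)×369.15 = 161.69; final concentrate = 583.49 kg/min.
lactose fraction = 421.8/583.49 = 0.723.

0.723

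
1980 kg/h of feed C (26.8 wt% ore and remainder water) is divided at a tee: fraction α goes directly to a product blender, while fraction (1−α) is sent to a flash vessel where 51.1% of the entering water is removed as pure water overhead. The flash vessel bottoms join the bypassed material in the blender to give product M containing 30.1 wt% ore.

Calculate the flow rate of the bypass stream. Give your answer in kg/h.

1400 kg/h

All 1980×0.268 = 530.64 kg/h of ore reaches M, so M = 530.64/0.301 = 1762.9 kg/h and vapour = 217.08 kg/h.
The evaporator receives (1−α)·1980 of feed at 0.732 water and removes 0.511 of that water:
0.511×0.732×(1−α)×1980 = 217.08
(1−α) = 217.08/740.62 = 0.2931;  α = 0.7069.
Bypass flow = 0.7069×1980 = 1399.7 kg/h.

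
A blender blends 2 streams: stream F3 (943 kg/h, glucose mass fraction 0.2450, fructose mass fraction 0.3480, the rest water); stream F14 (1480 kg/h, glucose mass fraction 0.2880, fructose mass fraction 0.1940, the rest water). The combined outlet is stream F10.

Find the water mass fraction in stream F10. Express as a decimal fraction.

0.4748

Total flow out = 943 + 1480 = 2423 kg/h.
water in = 943×0.407 + 1480×0.518 = 1150.4 kg/h.
water mass fraction in F10 = 1150.4/2423 = 0.4748.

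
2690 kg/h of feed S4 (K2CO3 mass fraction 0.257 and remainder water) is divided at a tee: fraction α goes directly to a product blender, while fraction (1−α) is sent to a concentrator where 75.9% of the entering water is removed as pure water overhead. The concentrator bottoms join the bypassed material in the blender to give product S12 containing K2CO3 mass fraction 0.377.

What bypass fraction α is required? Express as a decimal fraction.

0.436

All 2690×0.257 = 691.33 kg/h of K2CO3 reaches S12, so S12 = 691.33/0.377 = 1833.8 kg/h and vapour = 856.23 kg/h.
The evaporator receives (1−α)·2690 of feed at 0.743 water and removes 0.759 of that water:
0.759×0.743×(1−α)×2690 = 856.23
(1−α) = 856.23/1517 = 0.5644;  α = 0.4356.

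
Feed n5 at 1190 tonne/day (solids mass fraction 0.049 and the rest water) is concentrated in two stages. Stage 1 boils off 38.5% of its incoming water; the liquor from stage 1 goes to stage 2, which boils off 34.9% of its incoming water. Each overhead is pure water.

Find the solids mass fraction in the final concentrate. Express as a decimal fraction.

water in feed = 1190×0.951 = 1131.7 tonne/day.
After stage 1: water left = (1−0.385)×1131.7 = 695.99; stream total = 754.3 tonne/day.
After stage 2: water left = (1−0.349)×695.99 = 453.09; final concentrate = 511.4 tonne/day.
solids fraction = 58.31/511.4 = 0.114.

0.114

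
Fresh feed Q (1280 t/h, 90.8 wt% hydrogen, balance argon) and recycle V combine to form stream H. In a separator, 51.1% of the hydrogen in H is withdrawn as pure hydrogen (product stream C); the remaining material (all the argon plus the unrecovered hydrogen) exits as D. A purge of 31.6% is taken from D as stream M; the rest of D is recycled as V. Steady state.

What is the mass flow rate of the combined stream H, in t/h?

2119 t/h

argon enters only via Q and leaves only via the purge: 1280×0.092 = 0.316×(argon in D), and the separator passes all argon, so argon in H = argon in D = 372.66 t/h.
hydrogen in H: m_A = 1280×0.908 + (1−0.316)·(1−0.511)·m_A, so m_A = 1162.2/0.6655 = 1746.4 t/h.
H = 1746.4 + 372.66 = 2119 t/h.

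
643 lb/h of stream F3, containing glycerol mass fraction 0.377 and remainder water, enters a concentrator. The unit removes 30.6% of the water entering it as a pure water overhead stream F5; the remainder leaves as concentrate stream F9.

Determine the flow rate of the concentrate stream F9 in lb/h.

water entering = 643×0.623 = 400.59 lb/h; overhead removed = 0.306×400.59 = 122.58 lb/h.
Concentrate = 643 − 122.58 = 520.42 lb/h.

520.4 lb/h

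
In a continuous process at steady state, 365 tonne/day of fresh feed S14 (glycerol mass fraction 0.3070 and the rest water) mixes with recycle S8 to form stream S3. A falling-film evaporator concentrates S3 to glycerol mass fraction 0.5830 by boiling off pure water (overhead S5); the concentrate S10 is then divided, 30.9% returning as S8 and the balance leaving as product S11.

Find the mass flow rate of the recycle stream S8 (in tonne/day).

85.95 tonne/day

Overall glycerol balance (none leaves overhead): glycerol in fresh feed = glycerol in product, i.e. 365×0.307 = (1−0.309)·S10·0.583.
S10 = 112.05/(0.583×0.691) = 278.15 tonne/day.
Recycle S8 = 0.309×278.15 = 85.949 tonne/day.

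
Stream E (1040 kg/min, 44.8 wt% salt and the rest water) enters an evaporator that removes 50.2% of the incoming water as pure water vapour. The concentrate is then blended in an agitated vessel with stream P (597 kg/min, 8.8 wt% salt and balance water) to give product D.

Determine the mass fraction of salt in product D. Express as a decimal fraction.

0.3844

Vapour removed = 0.502×0.552×1040 = 288.19 kg/min; concentrate = 751.81 kg/min.
salt reaching the mixer = 465.92 (from concentrate) + 597×0.088 = 518.46 kg/min.
Product flow = 751.81 + 597 = 1348.8 kg/min; salt fraction = 0.3844.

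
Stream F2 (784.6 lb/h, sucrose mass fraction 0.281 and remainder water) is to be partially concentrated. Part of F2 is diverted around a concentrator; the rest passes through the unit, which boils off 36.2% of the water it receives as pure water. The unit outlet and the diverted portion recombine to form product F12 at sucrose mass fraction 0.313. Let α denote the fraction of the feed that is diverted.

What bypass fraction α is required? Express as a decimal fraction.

0.607

All 784.6×0.281 = 220.47 lb/h of sucrose reaches F12, so F12 = 220.47/0.313 = 704.39 lb/h and vapour = 80.215 lb/h.
The evaporator receives (1−α)·784.6 of feed at 0.719 water and removes 0.362 of that water:
0.362×0.719×(1−α)×784.6 = 80.215
(1−α) = 80.215/204.21 = 0.3928;  α = 0.6072.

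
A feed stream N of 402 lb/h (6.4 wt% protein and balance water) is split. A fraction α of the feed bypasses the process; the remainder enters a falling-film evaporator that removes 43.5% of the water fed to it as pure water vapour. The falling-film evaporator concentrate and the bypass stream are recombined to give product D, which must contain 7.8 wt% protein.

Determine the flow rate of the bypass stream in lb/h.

All 402×0.064 = 25.728 lb/h of protein reaches D, so D = 25.728/0.078 = 329.85 lb/h and vapour = 72.154 lb/h.
The evaporator receives (1−α)·402 of feed at 0.936 water and removes 0.435 of that water:
0.435×0.936×(1−α)×402 = 72.154
(1−α) = 72.154/163.68 = 0.4408;  α = 0.5592.
Bypass flow = 0.5592×402 = 224.79 lb/h.

224.8 lb/h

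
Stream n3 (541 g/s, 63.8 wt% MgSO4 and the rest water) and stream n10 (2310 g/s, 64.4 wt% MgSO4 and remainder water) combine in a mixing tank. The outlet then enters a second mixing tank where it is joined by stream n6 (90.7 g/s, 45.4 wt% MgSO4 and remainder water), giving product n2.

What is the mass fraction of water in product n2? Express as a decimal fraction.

Overall, product flow = 2941.7 g/s.
water in = 541×0.362 + 2310×0.356 + 90.7×0.546 = 1067.7 g/s.
water fraction in n2 = 0.363.

0.363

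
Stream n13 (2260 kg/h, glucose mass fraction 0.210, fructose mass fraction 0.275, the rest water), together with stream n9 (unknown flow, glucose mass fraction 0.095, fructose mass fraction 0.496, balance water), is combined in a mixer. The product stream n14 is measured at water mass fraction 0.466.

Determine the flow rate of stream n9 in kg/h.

Let n9 be the unknown flow. Total out = 2260 + n9.
water balance: 1163.9 + 0.409·n9 = 0.466·(2260 + n9)
(0.409 − 0.466)·n9 = 0.466×2260 − 1163.9 = -110.74
n9 = -110.74 / -0.057 = 1942.8 kg/h

1943 kg/h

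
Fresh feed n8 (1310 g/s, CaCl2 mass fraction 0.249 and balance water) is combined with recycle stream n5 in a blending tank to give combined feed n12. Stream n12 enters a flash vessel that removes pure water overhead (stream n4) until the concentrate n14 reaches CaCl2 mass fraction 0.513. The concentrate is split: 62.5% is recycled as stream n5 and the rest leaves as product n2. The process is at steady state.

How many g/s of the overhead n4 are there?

674.2 g/s

Overall CaCl2 balance (none leaves overhead): CaCl2 in fresh feed = CaCl2 in product, i.e. 1310×0.249 = (1−0.625)·n14·0.513.
n14 = 326.19/(0.513×0.375) = 1695.6 g/s.
Recycle n5 = 0.625×1695.6 = 1059.7 g/s.
Combined feed n12 = 1310 + 1059.7 = 2369.7 g/s.
Overhead n4 = n12 − n14 = 2369.7 − 1695.6 = 674.15 g/s.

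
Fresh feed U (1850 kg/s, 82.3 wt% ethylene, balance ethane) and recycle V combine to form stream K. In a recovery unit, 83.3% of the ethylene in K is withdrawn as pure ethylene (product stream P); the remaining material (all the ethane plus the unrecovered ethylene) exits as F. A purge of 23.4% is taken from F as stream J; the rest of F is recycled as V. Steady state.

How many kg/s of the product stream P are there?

ethylene in K: m_A = 1850×0.823 + (1−0.234)·(1−0.833)·m_A, so m_A = 1522.5/0.8721 = 1745.9 kg/s.
Product P = 0.833×1745.9 = 1454.3 kg/s.

1454 kg/s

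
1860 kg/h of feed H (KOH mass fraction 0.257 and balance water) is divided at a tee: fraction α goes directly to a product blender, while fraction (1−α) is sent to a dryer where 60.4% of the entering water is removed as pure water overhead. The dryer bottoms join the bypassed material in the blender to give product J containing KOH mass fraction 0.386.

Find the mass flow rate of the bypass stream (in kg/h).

All 1860×0.257 = 478.02 kg/h of KOH reaches J, so J = 478.02/0.386 = 1238.4 kg/h and vapour = 621.61 kg/h.
The evaporator receives (1−α)·1860 of feed at 0.743 water and removes 0.604 of that water:
0.604×0.743×(1−α)×1860 = 621.61
(1−α) = 621.61/834.72 = 0.7447;  α = 0.2553.
Bypass flow = 0.2553×1860 = 474.87 kg/h.

474.9 kg/h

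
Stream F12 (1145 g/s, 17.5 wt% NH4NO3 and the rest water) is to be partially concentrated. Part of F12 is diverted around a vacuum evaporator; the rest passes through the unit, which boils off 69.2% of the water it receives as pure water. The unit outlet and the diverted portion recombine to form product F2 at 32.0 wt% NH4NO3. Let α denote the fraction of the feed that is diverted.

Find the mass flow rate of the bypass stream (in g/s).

All 1145×0.175 = 200.38 g/s of NH4NO3 reaches F2, so F2 = 200.38/0.320 = 626.17 g/s and vapour = 518.83 g/s.
The evaporator receives (1−α)·1145 of feed at 0.825 water and removes 0.692 of that water:
0.692×0.825×(1−α)×1145 = 518.83
(1−α) = 518.83/653.68 = 0.7937;  α = 0.2063.
Bypass flow = 0.2063×1145 = 236.21 g/s.

236.2 g/s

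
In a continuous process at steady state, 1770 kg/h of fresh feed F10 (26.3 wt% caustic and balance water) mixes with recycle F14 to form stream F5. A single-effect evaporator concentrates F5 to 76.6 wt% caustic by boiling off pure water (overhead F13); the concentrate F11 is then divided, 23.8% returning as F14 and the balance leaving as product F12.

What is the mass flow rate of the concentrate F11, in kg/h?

Overall caustic balance (none leaves overhead): caustic in fresh feed = caustic in product, i.e. 1770×0.263 = (1−0.238)·F11·0.766.
F11 = 465.51/(0.766×0.762) = 797.53 kg/h.

797.5 kg/h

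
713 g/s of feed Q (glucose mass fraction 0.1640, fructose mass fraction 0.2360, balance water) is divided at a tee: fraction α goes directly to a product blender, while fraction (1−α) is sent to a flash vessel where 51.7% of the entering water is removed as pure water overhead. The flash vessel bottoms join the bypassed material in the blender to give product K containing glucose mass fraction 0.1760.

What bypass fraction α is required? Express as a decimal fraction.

All 713×0.164 = 116.93 g/s of glucose reaches K, so K = 116.93/0.176 = 664.39 g/s and vapour = 48.614 g/s.
The evaporator receives (1−α)·713 of feed at 0.600 water and removes 0.517 of that water:
0.517×0.600×(1−α)×713 = 48.614
(1−α) = 48.614/221.17 = 0.2198;  α = 0.7802.

0.780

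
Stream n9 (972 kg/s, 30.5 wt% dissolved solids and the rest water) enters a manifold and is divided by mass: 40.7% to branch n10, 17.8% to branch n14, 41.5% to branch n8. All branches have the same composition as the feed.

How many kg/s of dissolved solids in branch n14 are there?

52.77 kg/s

Branch n14 total = 0.178×972 = 173.02 kg/s.
dissolved solids in n14 = 0.305×173.02 = 52.77 kg/s.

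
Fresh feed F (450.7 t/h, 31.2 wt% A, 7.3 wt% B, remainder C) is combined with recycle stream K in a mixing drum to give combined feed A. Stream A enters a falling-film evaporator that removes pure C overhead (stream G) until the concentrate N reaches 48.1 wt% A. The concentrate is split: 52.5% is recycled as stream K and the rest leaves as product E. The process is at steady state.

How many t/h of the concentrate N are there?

615.5 t/h

Overall A balance (none leaves overhead): A in fresh feed = A in product, i.e. 450.7×0.312 = (1−0.525)·N·0.481.
N = 140.62/(0.481×0.475) = 615.47 t/h.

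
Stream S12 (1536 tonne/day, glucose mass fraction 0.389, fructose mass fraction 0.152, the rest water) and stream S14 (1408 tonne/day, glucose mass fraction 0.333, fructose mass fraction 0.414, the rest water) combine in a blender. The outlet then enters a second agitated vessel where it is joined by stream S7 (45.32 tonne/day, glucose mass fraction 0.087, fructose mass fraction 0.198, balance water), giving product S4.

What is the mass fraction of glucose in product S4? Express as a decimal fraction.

Overall, product flow = 2989.3 tonne/day.
glucose in = 1536×0.389 + 1408×0.333 + 45.32×0.087 = 1070.3 tonne/day.
glucose fraction in S4 = 0.358.

0.358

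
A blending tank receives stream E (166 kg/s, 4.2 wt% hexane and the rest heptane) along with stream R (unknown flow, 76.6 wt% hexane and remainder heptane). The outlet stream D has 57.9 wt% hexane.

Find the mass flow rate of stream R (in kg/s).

Let R be the unknown flow. Total out = 166 + R.
hexane balance: 6.972 + 0.766·R = 0.579·(166 + R)
(0.766 − 0.579)·R = 0.579×166 − 6.972 = 89.142
R = 89.142 / 0.187 = 476.7 kg/s

476.7 kg/s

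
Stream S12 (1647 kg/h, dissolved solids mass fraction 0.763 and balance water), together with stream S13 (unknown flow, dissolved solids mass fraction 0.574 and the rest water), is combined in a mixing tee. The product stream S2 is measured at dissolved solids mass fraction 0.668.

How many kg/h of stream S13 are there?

Let S13 be the unknown flow. Total out = 1647 + S13.
dissolved solids balance: 1256.7 + 0.574·S13 = 0.668·(1647 + S13)
(0.574 − 0.668)·S13 = 0.668×1647 − 1256.7 = -156.46
S13 = -156.46 / -0.094 = 1664.5 kg/h

1665 kg/h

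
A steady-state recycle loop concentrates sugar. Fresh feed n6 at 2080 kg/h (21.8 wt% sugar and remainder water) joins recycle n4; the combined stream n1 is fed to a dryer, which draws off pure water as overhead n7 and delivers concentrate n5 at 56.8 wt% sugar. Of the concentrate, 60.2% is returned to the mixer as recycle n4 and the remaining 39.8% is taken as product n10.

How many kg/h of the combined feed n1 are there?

3287 kg/h

Overall sugar balance (none leaves overhead): sugar in fresh feed = sugar in product, i.e. 2080×0.218 = (1−0.602)·n5·0.568.
n5 = 453.44/(0.568×0.398) = 2005.8 kg/h.
Recycle n4 = 0.602×2005.8 = 1207.5 kg/h.
Combined feed n1 = 2080 + 1207.5 = 3287.5 kg/h.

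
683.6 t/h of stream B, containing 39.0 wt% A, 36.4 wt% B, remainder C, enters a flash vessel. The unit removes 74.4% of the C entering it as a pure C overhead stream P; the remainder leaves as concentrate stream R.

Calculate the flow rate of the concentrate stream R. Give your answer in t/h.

558.5 t/h

C entering = 683.6×0.246 = 168.17 t/h; overhead removed = 0.744×168.17 = 125.12 t/h.
Concentrate = 683.6 − 125.12 = 558.48 t/h.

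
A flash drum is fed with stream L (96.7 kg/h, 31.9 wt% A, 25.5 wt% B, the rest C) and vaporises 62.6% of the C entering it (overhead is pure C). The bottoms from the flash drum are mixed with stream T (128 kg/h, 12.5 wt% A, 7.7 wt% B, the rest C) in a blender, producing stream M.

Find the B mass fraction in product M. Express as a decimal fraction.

Vapour removed = 0.626×0.426×96.7 = 25.788 kg/h; concentrate = 70.912 kg/h.
B reaching the mixer = 24.659 (from concentrate) + 128×0.077 = 34.514 kg/h.
Product flow = 70.912 + 128 = 198.91 kg/h; B fraction = 0.1735.

0.1735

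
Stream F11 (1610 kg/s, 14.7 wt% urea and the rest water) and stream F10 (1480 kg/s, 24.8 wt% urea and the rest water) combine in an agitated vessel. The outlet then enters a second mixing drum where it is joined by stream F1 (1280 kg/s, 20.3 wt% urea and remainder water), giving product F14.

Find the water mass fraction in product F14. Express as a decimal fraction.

Overall, product flow = 4370 kg/s.
water in = 1610×0.853 + 1480×0.752 + 1280×0.797 = 3506.4 kg/s.
water fraction in F14 = 0.802.

0.802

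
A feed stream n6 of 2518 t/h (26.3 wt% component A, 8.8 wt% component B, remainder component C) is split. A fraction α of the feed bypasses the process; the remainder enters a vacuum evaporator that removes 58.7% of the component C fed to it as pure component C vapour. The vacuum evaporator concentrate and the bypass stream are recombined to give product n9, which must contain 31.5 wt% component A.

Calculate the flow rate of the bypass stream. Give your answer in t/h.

1427 t/h

All 2518×0.263 = 662.23 t/h of component A reaches n9, so n9 = 662.23/0.315 = 2102.3 t/h and vapour = 415.67 t/h.
The evaporator receives (1−α)·2518 of feed at 0.649 component C and removes 0.587 of that component C:
0.587×0.649×(1−α)×2518 = 415.67
(1−α) = 415.67/959.26 = 0.4333;  α = 0.5667.
Bypass flow = 0.5667×2518 = 1426.9 t/h.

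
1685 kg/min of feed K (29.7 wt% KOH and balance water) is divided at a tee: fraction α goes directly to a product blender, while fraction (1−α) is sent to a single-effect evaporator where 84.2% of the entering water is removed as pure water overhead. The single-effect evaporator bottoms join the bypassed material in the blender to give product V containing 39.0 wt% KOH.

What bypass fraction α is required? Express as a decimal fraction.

0.597

All 1685×0.297 = 500.44 kg/min of KOH reaches V, so V = 500.44/0.390 = 1283.2 kg/min and vapour = 401.81 kg/min.
The evaporator receives (1−α)·1685 of feed at 0.703 water and removes 0.842 of that water:
0.842×0.703×(1−α)×1685 = 401.81
(1−α) = 401.81/997.4 = 0.4029;  α = 0.5971.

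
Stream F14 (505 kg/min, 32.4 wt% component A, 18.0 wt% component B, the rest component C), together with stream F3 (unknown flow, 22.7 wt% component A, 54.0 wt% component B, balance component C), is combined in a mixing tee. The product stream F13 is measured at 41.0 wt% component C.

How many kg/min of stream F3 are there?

245.4 kg/min

Let F3 be the unknown flow. Total out = 505 + F3.
component C balance: 250.48 + 0.233·F3 = 0.410·(505 + F3)
(0.233 − 0.410)·F3 = 0.410×505 − 250.48 = -43.43
F3 = -43.43 / -0.177 = 245.37 kg/min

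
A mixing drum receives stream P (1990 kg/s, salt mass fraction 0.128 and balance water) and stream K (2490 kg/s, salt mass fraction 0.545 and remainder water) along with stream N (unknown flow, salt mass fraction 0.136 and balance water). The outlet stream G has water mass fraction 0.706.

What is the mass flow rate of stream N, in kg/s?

Let N be the unknown flow. Total out = 4480 + N.
water balance: 2868.2 + 0.864·N = 0.706·(4480 + N)
(0.864 − 0.706)·N = 0.706×4480 − 2868.2 = 294.65
N = 294.65 / 0.158 = 1864.9 kg/s

1865 kg/s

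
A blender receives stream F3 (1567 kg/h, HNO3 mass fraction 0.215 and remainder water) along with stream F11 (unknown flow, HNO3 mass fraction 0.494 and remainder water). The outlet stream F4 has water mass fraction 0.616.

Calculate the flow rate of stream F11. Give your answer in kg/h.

2407 kg/h

Let F11 be the unknown flow. Total out = 1567 + F11.
water balance: 1230.1 + 0.506·F11 = 0.616·(1567 + F11)
(0.506 − 0.616)·F11 = 0.616×1567 − 1230.1 = -264.82
F11 = -264.82 / -0.110 = 2407.5 kg/h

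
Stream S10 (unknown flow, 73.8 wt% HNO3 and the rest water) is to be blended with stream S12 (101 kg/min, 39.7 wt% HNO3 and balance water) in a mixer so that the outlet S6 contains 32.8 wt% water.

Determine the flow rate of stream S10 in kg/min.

420.8 kg/min

Let S10 be the unknown flow. Total out = 101 + S10.
water balance: 60.903 + 0.262·S10 = 0.328·(101 + S10)
(0.262 − 0.328)·S10 = 0.328×101 − 60.903 = -27.775
S10 = -27.775 / -0.066 = 420.83 kg/min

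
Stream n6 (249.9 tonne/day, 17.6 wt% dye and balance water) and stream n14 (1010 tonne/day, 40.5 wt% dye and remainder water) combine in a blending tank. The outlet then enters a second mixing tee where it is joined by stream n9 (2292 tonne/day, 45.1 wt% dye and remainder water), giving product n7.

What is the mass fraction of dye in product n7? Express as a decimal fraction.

Overall, product flow = 3551.9 tonne/day.
dye in = 249.9×0.176 + 1010×0.405 + 2292×0.451 = 1486.7 tonne/day.
dye fraction in n7 = 0.419.

0.419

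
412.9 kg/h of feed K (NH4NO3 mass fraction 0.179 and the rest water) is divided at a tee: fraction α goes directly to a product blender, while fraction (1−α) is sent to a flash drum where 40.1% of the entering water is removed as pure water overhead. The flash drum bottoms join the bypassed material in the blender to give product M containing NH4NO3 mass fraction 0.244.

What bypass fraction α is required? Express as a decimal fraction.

All 412.9×0.179 = 73.909 kg/h of NH4NO3 reaches M, so M = 73.909/0.244 = 302.91 kg/h and vapour = 109.99 kg/h.
The evaporator receives (1−α)·412.9 of feed at 0.821 water and removes 0.401 of that water:
0.401×0.821×(1−α)×412.9 = 109.99
(1−α) = 109.99/135.94 = 0.8092;  α = 0.1908.

0.191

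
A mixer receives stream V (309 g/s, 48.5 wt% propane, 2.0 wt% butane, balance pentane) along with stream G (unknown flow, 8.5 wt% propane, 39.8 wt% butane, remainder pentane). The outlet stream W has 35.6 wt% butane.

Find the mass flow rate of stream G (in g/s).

Let G be the unknown flow. Total out = 309 + G.
butane balance: 6.18 + 0.398·G = 0.356·(309 + G)
(0.398 − 0.356)·G = 0.356×309 − 6.18 = 103.82
G = 103.82 / 0.042 = 2472 g/s

2472 g/s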